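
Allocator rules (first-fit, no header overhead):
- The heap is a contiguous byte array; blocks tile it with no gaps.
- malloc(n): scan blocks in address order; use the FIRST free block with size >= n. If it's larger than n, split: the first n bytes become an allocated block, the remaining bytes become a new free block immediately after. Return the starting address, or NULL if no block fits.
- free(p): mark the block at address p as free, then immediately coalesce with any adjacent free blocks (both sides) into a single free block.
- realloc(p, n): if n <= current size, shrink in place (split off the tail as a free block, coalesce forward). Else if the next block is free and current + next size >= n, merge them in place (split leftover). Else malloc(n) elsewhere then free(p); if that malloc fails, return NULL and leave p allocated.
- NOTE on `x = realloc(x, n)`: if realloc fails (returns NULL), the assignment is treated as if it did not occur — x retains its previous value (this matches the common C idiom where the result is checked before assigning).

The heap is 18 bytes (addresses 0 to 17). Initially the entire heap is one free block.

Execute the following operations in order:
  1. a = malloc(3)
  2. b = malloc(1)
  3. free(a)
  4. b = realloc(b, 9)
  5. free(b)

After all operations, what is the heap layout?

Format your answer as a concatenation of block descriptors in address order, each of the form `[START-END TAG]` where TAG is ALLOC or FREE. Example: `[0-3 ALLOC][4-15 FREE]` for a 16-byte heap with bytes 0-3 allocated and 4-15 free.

Op 1: a = malloc(3) -> a = 0; heap: [0-2 ALLOC][3-17 FREE]
Op 2: b = malloc(1) -> b = 3; heap: [0-2 ALLOC][3-3 ALLOC][4-17 FREE]
Op 3: free(a) -> (freed a); heap: [0-2 FREE][3-3 ALLOC][4-17 FREE]
Op 4: b = realloc(b, 9) -> b = 3; heap: [0-2 FREE][3-11 ALLOC][12-17 FREE]
Op 5: free(b) -> (freed b); heap: [0-17 FREE]

Answer: [0-17 FREE]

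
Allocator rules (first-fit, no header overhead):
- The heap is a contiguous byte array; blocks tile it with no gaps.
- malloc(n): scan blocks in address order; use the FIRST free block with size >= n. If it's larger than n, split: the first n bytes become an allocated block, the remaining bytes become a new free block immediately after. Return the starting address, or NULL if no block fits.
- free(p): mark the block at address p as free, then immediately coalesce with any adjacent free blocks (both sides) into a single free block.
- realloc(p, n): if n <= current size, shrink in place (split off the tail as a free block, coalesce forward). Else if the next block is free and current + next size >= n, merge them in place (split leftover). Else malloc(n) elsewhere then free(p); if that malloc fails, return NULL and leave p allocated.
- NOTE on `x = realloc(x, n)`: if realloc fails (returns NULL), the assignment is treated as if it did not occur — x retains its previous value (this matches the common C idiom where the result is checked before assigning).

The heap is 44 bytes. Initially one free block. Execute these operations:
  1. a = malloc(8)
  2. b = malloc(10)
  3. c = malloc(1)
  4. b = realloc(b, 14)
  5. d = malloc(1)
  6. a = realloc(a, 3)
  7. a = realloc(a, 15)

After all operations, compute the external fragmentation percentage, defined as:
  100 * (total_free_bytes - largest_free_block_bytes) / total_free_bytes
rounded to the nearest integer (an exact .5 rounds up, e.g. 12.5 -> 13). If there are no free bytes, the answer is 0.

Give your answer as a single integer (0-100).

Answer: 56

Derivation:
Op 1: a = malloc(8) -> a = 0; heap: [0-7 ALLOC][8-43 FREE]
Op 2: b = malloc(10) -> b = 8; heap: [0-7 ALLOC][8-17 ALLOC][18-43 FREE]
Op 3: c = malloc(1) -> c = 18; heap: [0-7 ALLOC][8-17 ALLOC][18-18 ALLOC][19-43 FREE]
Op 4: b = realloc(b, 14) -> b = 19; heap: [0-7 ALLOC][8-17 FREE][18-18 ALLOC][19-32 ALLOC][33-43 FREE]
Op 5: d = malloc(1) -> d = 8; heap: [0-7 ALLOC][8-8 ALLOC][9-17 FREE][18-18 ALLOC][19-32 ALLOC][33-43 FREE]
Op 6: a = realloc(a, 3) -> a = 0; heap: [0-2 ALLOC][3-7 FREE][8-8 ALLOC][9-17 FREE][18-18 ALLOC][19-32 ALLOC][33-43 FREE]
Op 7: a = realloc(a, 15) -> NULL (a unchanged); heap: [0-2 ALLOC][3-7 FREE][8-8 ALLOC][9-17 FREE][18-18 ALLOC][19-32 ALLOC][33-43 FREE]
Free blocks: [5 9 11] total_free=25 largest=11 -> 100*(25-11)/25 = 1400/25 = 56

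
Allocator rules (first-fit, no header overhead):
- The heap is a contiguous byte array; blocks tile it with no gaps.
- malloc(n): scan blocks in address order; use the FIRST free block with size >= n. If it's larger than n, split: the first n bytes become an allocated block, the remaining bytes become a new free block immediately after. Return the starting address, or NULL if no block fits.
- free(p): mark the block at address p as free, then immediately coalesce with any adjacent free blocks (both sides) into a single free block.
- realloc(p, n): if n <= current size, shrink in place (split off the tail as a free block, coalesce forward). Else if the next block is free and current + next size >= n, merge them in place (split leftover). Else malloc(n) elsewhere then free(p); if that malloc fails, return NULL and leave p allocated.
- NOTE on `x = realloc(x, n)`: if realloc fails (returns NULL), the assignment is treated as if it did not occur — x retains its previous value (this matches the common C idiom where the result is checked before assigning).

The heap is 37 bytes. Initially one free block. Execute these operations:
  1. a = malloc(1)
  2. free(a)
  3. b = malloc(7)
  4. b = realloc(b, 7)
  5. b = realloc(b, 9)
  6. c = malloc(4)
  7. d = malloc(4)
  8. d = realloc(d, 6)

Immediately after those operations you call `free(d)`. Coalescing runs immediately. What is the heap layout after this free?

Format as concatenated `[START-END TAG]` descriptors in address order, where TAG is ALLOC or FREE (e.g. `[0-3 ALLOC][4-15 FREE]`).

Op 1: a = malloc(1) -> a = 0; heap: [0-0 ALLOC][1-36 FREE]
Op 2: free(a) -> (freed a); heap: [0-36 FREE]
Op 3: b = malloc(7) -> b = 0; heap: [0-6 ALLOC][7-36 FREE]
Op 4: b = realloc(b, 7) -> b = 0; heap: [0-6 ALLOC][7-36 FREE]
Op 5: b = realloc(b, 9) -> b = 0; heap: [0-8 ALLOC][9-36 FREE]
Op 6: c = malloc(4) -> c = 9; heap: [0-8 ALLOC][9-12 ALLOC][13-36 FREE]
Op 7: d = malloc(4) -> d = 13; heap: [0-8 ALLOC][9-12 ALLOC][13-16 ALLOC][17-36 FREE]
Op 8: d = realloc(d, 6) -> d = 13; heap: [0-8 ALLOC][9-12 ALLOC][13-18 ALLOC][19-36 FREE]
free(d): d = 13 -> block [13-18 ALLOC]; mark free, coalesce with adjacent free neighbors -> [0-8 ALLOC][9-12 ALLOC][13-36 FREE]

Answer: [0-8 ALLOC][9-12 ALLOC][13-36 FREE]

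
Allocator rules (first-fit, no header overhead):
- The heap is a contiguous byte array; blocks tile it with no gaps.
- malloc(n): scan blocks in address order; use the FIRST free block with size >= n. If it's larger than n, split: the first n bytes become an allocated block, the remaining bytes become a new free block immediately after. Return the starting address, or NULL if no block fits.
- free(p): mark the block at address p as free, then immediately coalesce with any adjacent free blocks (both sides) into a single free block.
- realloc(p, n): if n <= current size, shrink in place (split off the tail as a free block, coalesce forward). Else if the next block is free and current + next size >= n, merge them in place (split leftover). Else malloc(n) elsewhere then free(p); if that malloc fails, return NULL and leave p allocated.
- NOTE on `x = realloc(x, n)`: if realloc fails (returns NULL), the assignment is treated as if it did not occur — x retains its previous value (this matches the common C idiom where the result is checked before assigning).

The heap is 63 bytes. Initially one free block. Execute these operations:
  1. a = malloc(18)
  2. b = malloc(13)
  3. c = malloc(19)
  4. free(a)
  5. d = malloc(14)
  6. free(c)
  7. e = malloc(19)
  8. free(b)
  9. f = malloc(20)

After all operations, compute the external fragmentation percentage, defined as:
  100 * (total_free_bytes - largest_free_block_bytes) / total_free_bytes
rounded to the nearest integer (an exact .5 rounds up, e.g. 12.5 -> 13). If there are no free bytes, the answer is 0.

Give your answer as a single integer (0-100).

Answer: 43

Derivation:
Op 1: a = malloc(18) -> a = 0; heap: [0-17 ALLOC][18-62 FREE]
Op 2: b = malloc(13) -> b = 18; heap: [0-17 ALLOC][18-30 ALLOC][31-62 FREE]
Op 3: c = malloc(19) -> c = 31; heap: [0-17 ALLOC][18-30 ALLOC][31-49 ALLOC][50-62 FREE]
Op 4: free(a) -> (freed a); heap: [0-17 FREE][18-30 ALLOC][31-49 ALLOC][50-62 FREE]
Op 5: d = malloc(14) -> d = 0; heap: [0-13 ALLOC][14-17 FREE][18-30 ALLOC][31-49 ALLOC][50-62 FREE]
Op 6: free(c) -> (freed c); heap: [0-13 ALLOC][14-17 FREE][18-30 ALLOC][31-62 FREE]
Op 7: e = malloc(19) -> e = 31; heap: [0-13 ALLOC][14-17 FREE][18-30 ALLOC][31-49 ALLOC][50-62 FREE]
Op 8: free(b) -> (freed b); heap: [0-13 ALLOC][14-30 FREE][31-49 ALLOC][50-62 FREE]
Op 9: f = malloc(20) -> f = NULL; heap: [0-13 ALLOC][14-30 FREE][31-49 ALLOC][50-62 FREE]
Free blocks: [17 13] total_free=30 largest=17 -> 100*(30-17)/30 = 1300/30 ≈ 43.333 -> rounds to 43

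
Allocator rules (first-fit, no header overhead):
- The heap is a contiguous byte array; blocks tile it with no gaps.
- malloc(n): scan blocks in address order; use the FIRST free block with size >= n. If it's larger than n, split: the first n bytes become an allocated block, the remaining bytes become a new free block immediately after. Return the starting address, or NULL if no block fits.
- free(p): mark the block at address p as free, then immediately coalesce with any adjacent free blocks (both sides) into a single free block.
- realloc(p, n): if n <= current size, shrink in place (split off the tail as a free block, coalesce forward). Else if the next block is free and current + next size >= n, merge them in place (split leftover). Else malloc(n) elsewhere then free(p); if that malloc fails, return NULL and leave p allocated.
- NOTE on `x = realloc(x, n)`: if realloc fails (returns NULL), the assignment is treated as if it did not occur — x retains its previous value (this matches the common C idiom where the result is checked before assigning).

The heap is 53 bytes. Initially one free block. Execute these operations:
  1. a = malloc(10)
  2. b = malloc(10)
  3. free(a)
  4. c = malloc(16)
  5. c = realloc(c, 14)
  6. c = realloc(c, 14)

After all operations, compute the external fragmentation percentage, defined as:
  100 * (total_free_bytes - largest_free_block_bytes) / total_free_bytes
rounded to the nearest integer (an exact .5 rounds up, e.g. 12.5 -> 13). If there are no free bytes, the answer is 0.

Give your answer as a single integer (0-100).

Answer: 34

Derivation:
Op 1: a = malloc(10) -> a = 0; heap: [0-9 ALLOC][10-52 FREE]
Op 2: b = malloc(10) -> b = 10; heap: [0-9 ALLOC][10-19 ALLOC][20-52 FREE]
Op 3: free(a) -> (freed a); heap: [0-9 FREE][10-19 ALLOC][20-52 FREE]
Op 4: c = malloc(16) -> c = 20; heap: [0-9 FREE][10-19 ALLOC][20-35 ALLOC][36-52 FREE]
Op 5: c = realloc(c, 14) -> c = 20; heap: [0-9 FREE][10-19 ALLOC][20-33 ALLOC][34-52 FREE]
Op 6: c = realloc(c, 14) -> c = 20; heap: [0-9 FREE][10-19 ALLOC][20-33 ALLOC][34-52 FREE]
Free blocks: [10 19] total_free=29 largest=19 -> 100*(29-19)/29 = 1000/29 ≈ 34.483 -> rounds to 34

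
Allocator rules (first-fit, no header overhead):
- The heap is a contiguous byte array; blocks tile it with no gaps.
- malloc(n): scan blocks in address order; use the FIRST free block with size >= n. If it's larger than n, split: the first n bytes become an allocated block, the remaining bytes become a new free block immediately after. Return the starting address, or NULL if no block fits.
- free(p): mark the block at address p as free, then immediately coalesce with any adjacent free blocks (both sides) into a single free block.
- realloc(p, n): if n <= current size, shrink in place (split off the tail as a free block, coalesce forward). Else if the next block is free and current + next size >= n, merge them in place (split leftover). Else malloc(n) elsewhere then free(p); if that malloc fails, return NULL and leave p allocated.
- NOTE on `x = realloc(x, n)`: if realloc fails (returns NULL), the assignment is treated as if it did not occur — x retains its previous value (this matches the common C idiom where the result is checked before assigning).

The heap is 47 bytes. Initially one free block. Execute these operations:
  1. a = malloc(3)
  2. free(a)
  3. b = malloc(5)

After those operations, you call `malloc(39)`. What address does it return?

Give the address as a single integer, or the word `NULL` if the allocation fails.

Op 1: a = malloc(3) -> a = 0; heap: [0-2 ALLOC][3-46 FREE]
Op 2: free(a) -> (freed a); heap: [0-46 FREE]
Op 3: b = malloc(5) -> b = 0; heap: [0-4 ALLOC][5-46 FREE]
malloc(39): first-fit scan over [0-4 ALLOC][5-46 FREE] -> 5

Answer: 5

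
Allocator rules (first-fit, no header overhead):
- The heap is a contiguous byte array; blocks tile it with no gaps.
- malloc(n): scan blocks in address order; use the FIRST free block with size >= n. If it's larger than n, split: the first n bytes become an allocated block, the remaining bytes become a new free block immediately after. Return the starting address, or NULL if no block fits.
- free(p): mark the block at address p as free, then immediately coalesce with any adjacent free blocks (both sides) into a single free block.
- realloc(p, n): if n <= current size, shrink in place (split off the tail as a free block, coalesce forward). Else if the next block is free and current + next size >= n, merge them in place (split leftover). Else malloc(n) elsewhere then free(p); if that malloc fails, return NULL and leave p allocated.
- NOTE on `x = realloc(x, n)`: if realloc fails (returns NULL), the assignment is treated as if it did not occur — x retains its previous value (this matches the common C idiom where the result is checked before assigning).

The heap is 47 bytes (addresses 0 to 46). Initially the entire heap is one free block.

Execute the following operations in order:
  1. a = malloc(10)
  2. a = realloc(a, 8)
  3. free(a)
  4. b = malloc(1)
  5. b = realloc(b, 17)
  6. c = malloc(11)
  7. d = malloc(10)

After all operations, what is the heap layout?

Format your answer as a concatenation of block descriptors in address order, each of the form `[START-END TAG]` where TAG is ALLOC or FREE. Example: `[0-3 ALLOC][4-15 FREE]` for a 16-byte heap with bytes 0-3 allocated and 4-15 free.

Op 1: a = malloc(10) -> a = 0; heap: [0-9 ALLOC][10-46 FREE]
Op 2: a = realloc(a, 8) -> a = 0; heap: [0-7 ALLOC][8-46 FREE]
Op 3: free(a) -> (freed a); heap: [0-46 FREE]
Op 4: b = malloc(1) -> b = 0; heap: [0-0 ALLOC][1-46 FREE]
Op 5: b = realloc(b, 17) -> b = 0; heap: [0-16 ALLOC][17-46 FREE]
Op 6: c = malloc(11) -> c = 17; heap: [0-16 ALLOC][17-27 ALLOC][28-46 FREE]
Op 7: d = malloc(10) -> d = 28; heap: [0-16 ALLOC][17-27 ALLOC][28-37 ALLOC][38-46 FREE]

Answer: [0-16 ALLOC][17-27 ALLOC][28-37 ALLOC][38-46 FREE]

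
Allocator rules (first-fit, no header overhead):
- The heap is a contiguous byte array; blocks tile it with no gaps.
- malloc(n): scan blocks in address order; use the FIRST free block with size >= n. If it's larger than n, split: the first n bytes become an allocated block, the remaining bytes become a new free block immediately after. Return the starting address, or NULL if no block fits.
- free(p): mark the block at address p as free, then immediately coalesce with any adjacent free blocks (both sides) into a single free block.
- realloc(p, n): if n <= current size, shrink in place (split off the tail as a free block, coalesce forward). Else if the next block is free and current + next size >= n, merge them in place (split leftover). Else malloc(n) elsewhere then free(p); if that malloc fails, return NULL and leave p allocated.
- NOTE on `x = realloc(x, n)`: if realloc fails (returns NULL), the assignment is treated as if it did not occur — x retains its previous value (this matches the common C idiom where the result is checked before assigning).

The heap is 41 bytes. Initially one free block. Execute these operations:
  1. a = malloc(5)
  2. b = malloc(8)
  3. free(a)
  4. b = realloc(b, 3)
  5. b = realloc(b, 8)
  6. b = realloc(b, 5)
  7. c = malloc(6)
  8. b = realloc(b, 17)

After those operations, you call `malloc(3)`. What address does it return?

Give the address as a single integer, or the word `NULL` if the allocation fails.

Op 1: a = malloc(5) -> a = 0; heap: [0-4 ALLOC][5-40 FREE]
Op 2: b = malloc(8) -> b = 5; heap: [0-4 ALLOC][5-12 ALLOC][13-40 FREE]
Op 3: free(a) -> (freed a); heap: [0-4 FREE][5-12 ALLOC][13-40 FREE]
Op 4: b = realloc(b, 3) -> b = 5; heap: [0-4 FREE][5-7 ALLOC][8-40 FREE]
Op 5: b = realloc(b, 8) -> b = 5; heap: [0-4 FREE][5-12 ALLOC][13-40 FREE]
Op 6: b = realloc(b, 5) -> b = 5; heap: [0-4 FREE][5-9 ALLOC][10-40 FREE]
Op 7: c = malloc(6) -> c = 10; heap: [0-4 FREE][5-9 ALLOC][10-15 ALLOC][16-40 FREE]
Op 8: b = realloc(b, 17) -> b = 16; heap: [0-9 FREE][10-15 ALLOC][16-32 ALLOC][33-40 FREE]
malloc(3): first-fit scan over [0-9 FREE][10-15 ALLOC][16-32 ALLOC][33-40 FREE] -> 0

Answer: 0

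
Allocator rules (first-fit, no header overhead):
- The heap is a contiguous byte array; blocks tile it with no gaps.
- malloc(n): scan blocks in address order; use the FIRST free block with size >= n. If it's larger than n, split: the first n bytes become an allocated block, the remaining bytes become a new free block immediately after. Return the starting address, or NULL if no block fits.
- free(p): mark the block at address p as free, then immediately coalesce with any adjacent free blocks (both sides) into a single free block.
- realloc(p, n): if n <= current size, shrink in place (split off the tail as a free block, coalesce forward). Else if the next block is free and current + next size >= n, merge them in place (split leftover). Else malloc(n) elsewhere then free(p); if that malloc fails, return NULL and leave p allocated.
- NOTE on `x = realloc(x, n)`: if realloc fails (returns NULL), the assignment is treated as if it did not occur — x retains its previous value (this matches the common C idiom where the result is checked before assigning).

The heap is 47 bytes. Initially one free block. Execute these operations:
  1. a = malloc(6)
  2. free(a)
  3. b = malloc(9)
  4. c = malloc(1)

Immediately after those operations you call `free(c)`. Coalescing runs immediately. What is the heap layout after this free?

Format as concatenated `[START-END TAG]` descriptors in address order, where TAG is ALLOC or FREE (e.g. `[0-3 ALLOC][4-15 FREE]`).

Op 1: a = malloc(6) -> a = 0; heap: [0-5 ALLOC][6-46 FREE]
Op 2: free(a) -> (freed a); heap: [0-46 FREE]
Op 3: b = malloc(9) -> b = 0; heap: [0-8 ALLOC][9-46 FREE]
Op 4: c = malloc(1) -> c = 9; heap: [0-8 ALLOC][9-9 ALLOC][10-46 FREE]
free(c): c = 9 -> block [9-9 ALLOC]; mark free, coalesce with adjacent free neighbors -> [0-8 ALLOC][9-46 FREE]

Answer: [0-8 ALLOC][9-46 FREE]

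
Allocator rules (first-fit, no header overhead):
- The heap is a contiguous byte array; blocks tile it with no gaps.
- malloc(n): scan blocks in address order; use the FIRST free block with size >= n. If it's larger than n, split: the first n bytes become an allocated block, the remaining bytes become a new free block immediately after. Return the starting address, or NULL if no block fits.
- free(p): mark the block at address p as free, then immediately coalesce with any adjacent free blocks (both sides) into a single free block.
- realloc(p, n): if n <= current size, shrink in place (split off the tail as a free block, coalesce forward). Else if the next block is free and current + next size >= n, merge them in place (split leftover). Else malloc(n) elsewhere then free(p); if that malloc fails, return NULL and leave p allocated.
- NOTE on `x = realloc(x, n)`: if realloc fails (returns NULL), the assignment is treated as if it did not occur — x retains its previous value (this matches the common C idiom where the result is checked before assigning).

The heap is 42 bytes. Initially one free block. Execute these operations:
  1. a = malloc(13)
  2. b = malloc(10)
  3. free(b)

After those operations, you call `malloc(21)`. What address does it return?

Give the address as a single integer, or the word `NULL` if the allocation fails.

Op 1: a = malloc(13) -> a = 0; heap: [0-12 ALLOC][13-41 FREE]
Op 2: b = malloc(10) -> b = 13; heap: [0-12 ALLOC][13-22 ALLOC][23-41 FREE]
Op 3: free(b) -> (freed b); heap: [0-12 ALLOC][13-41 FREE]
malloc(21): first-fit scan over [0-12 ALLOC][13-41 FREE] -> 13

Answer: 13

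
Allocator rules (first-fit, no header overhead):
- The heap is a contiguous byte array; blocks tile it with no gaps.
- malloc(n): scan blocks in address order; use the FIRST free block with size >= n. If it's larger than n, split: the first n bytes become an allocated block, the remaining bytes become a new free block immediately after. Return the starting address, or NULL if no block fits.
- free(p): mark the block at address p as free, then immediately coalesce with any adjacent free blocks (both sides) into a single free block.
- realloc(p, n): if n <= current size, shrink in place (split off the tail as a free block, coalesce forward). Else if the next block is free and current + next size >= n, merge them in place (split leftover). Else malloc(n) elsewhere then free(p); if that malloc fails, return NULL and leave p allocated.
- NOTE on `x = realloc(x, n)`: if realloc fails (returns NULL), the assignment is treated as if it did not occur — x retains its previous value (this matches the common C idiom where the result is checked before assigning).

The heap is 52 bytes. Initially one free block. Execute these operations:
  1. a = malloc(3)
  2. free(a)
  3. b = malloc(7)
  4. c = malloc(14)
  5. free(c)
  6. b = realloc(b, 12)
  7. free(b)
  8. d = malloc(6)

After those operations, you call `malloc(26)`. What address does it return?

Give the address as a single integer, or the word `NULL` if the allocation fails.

Answer: 6

Derivation:
Op 1: a = malloc(3) -> a = 0; heap: [0-2 ALLOC][3-51 FREE]
Op 2: free(a) -> (freed a); heap: [0-51 FREE]
Op 3: b = malloc(7) -> b = 0; heap: [0-6 ALLOC][7-51 FREE]
Op 4: c = malloc(14) -> c = 7; heap: [0-6 ALLOC][7-20 ALLOC][21-51 FREE]
Op 5: free(c) -> (freed c); heap: [0-6 ALLOC][7-51 FREE]
Op 6: b = realloc(b, 12) -> b = 0; heap: [0-11 ALLOC][12-51 FREE]
Op 7: free(b) -> (freed b); heap: [0-51 FREE]
Op 8: d = malloc(6) -> d = 0; heap: [0-5 ALLOC][6-51 FREE]
malloc(26): first-fit scan over [0-5 ALLOC][6-51 FREE] -> 6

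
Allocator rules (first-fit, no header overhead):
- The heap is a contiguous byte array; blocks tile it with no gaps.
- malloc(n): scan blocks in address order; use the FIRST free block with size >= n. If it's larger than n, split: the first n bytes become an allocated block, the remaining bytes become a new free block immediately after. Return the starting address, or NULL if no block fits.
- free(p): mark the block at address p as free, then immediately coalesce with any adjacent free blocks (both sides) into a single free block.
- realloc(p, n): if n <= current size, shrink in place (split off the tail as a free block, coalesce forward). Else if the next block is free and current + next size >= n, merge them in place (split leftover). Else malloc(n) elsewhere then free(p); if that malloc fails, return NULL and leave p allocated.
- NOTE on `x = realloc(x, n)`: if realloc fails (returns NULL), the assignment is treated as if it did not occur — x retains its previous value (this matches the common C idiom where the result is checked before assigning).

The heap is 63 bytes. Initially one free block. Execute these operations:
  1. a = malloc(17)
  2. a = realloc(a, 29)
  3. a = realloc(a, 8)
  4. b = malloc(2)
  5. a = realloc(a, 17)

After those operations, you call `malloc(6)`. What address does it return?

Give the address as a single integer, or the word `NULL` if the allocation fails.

Answer: 0

Derivation:
Op 1: a = malloc(17) -> a = 0; heap: [0-16 ALLOC][17-62 FREE]
Op 2: a = realloc(a, 29) -> a = 0; heap: [0-28 ALLOC][29-62 FREE]
Op 3: a = realloc(a, 8) -> a = 0; heap: [0-7 ALLOC][8-62 FREE]
Op 4: b = malloc(2) -> b = 8; heap: [0-7 ALLOC][8-9 ALLOC][10-62 FREE]
Op 5: a = realloc(a, 17) -> a = 10; heap: [0-7 FREE][8-9 ALLOC][10-26 ALLOC][27-62 FREE]
malloc(6): first-fit scan over [0-7 FREE][8-9 ALLOC][10-26 ALLOC][27-62 FREE] -> 0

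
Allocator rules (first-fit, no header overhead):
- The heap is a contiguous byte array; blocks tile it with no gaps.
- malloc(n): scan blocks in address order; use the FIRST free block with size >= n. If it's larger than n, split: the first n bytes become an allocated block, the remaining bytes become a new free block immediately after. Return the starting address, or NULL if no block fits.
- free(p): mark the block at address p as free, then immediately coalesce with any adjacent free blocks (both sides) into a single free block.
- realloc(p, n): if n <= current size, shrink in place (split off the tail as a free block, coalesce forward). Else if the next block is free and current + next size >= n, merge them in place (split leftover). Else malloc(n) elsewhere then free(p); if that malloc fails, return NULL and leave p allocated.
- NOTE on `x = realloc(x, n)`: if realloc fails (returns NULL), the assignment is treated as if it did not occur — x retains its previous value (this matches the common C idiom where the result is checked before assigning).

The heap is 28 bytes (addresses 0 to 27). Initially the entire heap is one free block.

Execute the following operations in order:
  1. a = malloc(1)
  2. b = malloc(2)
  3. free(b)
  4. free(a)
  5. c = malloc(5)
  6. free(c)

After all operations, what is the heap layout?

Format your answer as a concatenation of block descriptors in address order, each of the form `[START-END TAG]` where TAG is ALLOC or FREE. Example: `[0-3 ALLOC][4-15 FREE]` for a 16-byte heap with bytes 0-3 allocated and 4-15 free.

Op 1: a = malloc(1) -> a = 0; heap: [0-0 ALLOC][1-27 FREE]
Op 2: b = malloc(2) -> b = 1; heap: [0-0 ALLOC][1-2 ALLOC][3-27 FREE]
Op 3: free(b) -> (freed b); heap: [0-0 ALLOC][1-27 FREE]
Op 4: free(a) -> (freed a); heap: [0-27 FREE]
Op 5: c = malloc(5) -> c = 0; heap: [0-4 ALLOC][5-27 FREE]
Op 6: free(c) -> (freed c); heap: [0-27 FREE]

Answer: [0-27 FREE]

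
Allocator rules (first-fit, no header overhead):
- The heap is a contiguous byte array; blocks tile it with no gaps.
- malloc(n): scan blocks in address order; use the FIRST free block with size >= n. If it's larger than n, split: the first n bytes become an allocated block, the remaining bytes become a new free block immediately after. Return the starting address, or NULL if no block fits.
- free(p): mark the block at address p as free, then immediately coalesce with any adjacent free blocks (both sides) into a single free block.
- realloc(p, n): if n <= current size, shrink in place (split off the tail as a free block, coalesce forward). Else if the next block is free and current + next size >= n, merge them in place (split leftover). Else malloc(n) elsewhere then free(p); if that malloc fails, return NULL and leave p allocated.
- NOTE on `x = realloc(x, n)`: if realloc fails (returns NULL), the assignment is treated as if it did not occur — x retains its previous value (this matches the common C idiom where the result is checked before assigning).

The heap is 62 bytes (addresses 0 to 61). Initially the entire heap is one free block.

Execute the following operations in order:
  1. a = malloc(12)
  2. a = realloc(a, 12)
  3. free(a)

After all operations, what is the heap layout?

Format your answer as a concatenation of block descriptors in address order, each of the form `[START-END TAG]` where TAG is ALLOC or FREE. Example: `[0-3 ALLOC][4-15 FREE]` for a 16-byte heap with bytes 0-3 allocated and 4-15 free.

Op 1: a = malloc(12) -> a = 0; heap: [0-11 ALLOC][12-61 FREE]
Op 2: a = realloc(a, 12) -> a = 0; heap: [0-11 ALLOC][12-61 FREE]
Op 3: free(a) -> (freed a); heap: [0-61 FREE]

Answer: [0-61 FREE]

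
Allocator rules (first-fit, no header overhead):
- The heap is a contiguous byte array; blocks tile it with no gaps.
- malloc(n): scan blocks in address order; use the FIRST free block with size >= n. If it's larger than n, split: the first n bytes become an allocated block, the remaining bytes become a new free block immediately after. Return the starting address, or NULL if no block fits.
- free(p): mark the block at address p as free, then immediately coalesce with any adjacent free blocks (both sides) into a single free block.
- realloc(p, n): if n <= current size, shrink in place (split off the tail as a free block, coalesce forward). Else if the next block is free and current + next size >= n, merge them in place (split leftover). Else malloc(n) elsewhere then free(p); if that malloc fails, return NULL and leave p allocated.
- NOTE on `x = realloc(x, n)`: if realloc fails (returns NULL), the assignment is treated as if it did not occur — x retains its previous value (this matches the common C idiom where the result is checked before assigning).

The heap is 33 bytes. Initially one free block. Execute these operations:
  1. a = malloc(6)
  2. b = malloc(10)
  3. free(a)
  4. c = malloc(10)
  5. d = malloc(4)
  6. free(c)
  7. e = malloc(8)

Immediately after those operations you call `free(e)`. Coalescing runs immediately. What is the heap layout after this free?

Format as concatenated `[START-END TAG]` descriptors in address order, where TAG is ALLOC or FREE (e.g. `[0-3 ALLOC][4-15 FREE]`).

Op 1: a = malloc(6) -> a = 0; heap: [0-5 ALLOC][6-32 FREE]
Op 2: b = malloc(10) -> b = 6; heap: [0-5 ALLOC][6-15 ALLOC][16-32 FREE]
Op 3: free(a) -> (freed a); heap: [0-5 FREE][6-15 ALLOC][16-32 FREE]
Op 4: c = malloc(10) -> c = 16; heap: [0-5 FREE][6-15 ALLOC][16-25 ALLOC][26-32 FREE]
Op 5: d = malloc(4) -> d = 0; heap: [0-3 ALLOC][4-5 FREE][6-15 ALLOC][16-25 ALLOC][26-32 FREE]
Op 6: free(c) -> (freed c); heap: [0-3 ALLOC][4-5 FREE][6-15 ALLOC][16-32 FREE]
Op 7: e = malloc(8) -> e = 16; heap: [0-3 ALLOC][4-5 FREE][6-15 ALLOC][16-23 ALLOC][24-32 FREE]
free(e): e = 16 -> block [16-23 ALLOC]; mark free, coalesce with adjacent free neighbors -> [0-3 ALLOC][4-5 FREE][6-15 ALLOC][16-32 FREE]

Answer: [0-3 ALLOC][4-5 FREE][6-15 ALLOC][16-32 FREE]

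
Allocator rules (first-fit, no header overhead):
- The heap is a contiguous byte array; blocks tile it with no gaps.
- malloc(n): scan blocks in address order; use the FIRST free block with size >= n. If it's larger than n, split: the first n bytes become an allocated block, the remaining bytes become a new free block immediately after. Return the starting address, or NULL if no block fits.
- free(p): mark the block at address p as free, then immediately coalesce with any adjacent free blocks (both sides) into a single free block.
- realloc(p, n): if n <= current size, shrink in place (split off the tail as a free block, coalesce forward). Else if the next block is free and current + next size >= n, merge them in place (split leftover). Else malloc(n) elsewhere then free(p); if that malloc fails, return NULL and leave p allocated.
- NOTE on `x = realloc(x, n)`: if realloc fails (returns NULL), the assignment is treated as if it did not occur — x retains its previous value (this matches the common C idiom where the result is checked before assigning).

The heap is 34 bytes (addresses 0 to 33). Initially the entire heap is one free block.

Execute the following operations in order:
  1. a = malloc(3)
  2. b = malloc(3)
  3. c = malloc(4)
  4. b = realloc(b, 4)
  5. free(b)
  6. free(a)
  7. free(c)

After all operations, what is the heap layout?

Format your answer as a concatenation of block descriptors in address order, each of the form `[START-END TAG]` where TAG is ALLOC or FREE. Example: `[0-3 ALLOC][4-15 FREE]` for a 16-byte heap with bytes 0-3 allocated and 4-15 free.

Op 1: a = malloc(3) -> a = 0; heap: [0-2 ALLOC][3-33 FREE]
Op 2: b = malloc(3) -> b = 3; heap: [0-2 ALLOC][3-5 ALLOC][6-33 FREE]
Op 3: c = malloc(4) -> c = 6; heap: [0-2 ALLOC][3-5 ALLOC][6-9 ALLOC][10-33 FREE]
Op 4: b = realloc(b, 4) -> b = 10; heap: [0-2 ALLOC][3-5 FREE][6-9 ALLOC][10-13 ALLOC][14-33 FREE]
Op 5: free(b) -> (freed b); heap: [0-2 ALLOC][3-5 FREE][6-9 ALLOC][10-33 FREE]
Op 6: free(a) -> (freed a); heap: [0-5 FREE][6-9 ALLOC][10-33 FREE]
Op 7: free(c) -> (freed c); heap: [0-33 FREE]

Answer: [0-33 FREE]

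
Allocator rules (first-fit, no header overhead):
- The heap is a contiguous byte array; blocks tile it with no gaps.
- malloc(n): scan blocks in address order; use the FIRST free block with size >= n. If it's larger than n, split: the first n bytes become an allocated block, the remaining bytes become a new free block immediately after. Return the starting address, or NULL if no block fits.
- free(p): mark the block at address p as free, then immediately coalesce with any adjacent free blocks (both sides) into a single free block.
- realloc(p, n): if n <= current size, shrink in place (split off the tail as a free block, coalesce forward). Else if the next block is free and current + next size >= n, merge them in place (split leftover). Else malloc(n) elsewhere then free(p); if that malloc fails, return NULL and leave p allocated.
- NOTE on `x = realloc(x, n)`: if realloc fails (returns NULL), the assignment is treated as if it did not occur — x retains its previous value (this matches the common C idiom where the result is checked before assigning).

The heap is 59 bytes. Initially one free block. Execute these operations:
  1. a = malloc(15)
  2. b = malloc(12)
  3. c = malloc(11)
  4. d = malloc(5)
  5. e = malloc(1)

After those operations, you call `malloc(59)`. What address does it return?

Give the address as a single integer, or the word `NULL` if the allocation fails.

Op 1: a = malloc(15) -> a = 0; heap: [0-14 ALLOC][15-58 FREE]
Op 2: b = malloc(12) -> b = 15; heap: [0-14 ALLOC][15-26 ALLOC][27-58 FREE]
Op 3: c = malloc(11) -> c = 27; heap: [0-14 ALLOC][15-26 ALLOC][27-37 ALLOC][38-58 FREE]
Op 4: d = malloc(5) -> d = 38; heap: [0-14 ALLOC][15-26 ALLOC][27-37 ALLOC][38-42 ALLOC][43-58 FREE]
Op 5: e = malloc(1) -> e = 43; heap: [0-14 ALLOC][15-26 ALLOC][27-37 ALLOC][38-42 ALLOC][43-43 ALLOC][44-58 FREE]
malloc(59): first-fit scan over [0-14 ALLOC][15-26 ALLOC][27-37 ALLOC][38-42 ALLOC][43-43 ALLOC][44-58 FREE] -> NULL

Answer: NULL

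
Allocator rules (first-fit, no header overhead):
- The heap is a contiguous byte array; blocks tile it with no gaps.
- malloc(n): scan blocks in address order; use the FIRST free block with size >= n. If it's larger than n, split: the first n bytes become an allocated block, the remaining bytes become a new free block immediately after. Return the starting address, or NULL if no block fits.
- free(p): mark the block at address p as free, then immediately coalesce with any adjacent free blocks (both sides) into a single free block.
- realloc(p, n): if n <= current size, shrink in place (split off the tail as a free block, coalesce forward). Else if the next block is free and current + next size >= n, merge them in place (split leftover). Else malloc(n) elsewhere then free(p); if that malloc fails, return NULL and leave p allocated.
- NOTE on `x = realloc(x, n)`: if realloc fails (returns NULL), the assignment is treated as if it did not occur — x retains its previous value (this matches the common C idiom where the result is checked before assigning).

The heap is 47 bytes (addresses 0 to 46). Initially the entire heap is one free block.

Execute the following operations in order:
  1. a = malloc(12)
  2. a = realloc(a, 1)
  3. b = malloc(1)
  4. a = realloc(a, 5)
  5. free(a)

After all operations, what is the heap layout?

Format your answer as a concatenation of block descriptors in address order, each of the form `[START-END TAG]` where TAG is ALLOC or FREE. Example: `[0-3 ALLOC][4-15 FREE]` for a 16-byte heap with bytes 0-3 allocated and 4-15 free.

Op 1: a = malloc(12) -> a = 0; heap: [0-11 ALLOC][12-46 FREE]
Op 2: a = realloc(a, 1) -> a = 0; heap: [0-0 ALLOC][1-46 FREE]
Op 3: b = malloc(1) -> b = 1; heap: [0-0 ALLOC][1-1 ALLOC][2-46 FREE]
Op 4: a = realloc(a, 5) -> a = 2; heap: [0-0 FREE][1-1 ALLOC][2-6 ALLOC][7-46 FREE]
Op 5: free(a) -> (freed a); heap: [0-0 FREE][1-1 ALLOC][2-46 FREE]

Answer: [0-0 FREE][1-1 ALLOC][2-46 FREE]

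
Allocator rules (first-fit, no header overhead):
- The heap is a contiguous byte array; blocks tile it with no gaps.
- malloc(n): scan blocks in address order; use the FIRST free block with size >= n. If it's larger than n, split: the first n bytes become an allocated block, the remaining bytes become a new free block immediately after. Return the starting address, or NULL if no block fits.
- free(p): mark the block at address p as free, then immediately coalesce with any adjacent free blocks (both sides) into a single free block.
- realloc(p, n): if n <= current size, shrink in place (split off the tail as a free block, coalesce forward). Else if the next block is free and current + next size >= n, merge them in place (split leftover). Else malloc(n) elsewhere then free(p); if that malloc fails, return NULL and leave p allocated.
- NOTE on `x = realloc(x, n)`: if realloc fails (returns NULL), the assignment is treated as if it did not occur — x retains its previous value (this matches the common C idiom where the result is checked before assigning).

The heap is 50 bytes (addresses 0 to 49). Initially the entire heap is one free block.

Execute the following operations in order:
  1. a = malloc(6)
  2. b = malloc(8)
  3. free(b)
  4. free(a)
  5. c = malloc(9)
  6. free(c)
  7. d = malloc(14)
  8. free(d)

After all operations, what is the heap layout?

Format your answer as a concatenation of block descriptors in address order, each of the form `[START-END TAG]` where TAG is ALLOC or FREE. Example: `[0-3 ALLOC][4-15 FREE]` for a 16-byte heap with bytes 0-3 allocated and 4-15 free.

Op 1: a = malloc(6) -> a = 0; heap: [0-5 ALLOC][6-49 FREE]
Op 2: b = malloc(8) -> b = 6; heap: [0-5 ALLOC][6-13 ALLOC][14-49 FREE]
Op 3: free(b) -> (freed b); heap: [0-5 ALLOC][6-49 FREE]
Op 4: free(a) -> (freed a); heap: [0-49 FREE]
Op 5: c = malloc(9) -> c = 0; heap: [0-8 ALLOC][9-49 FREE]
Op 6: free(c) -> (freed c); heap: [0-49 FREE]
Op 7: d = malloc(14) -> d = 0; heap: [0-13 ALLOC][14-49 FREE]
Op 8: free(d) -> (freed d); heap: [0-49 FREE]

Answer: [0-49 FREE]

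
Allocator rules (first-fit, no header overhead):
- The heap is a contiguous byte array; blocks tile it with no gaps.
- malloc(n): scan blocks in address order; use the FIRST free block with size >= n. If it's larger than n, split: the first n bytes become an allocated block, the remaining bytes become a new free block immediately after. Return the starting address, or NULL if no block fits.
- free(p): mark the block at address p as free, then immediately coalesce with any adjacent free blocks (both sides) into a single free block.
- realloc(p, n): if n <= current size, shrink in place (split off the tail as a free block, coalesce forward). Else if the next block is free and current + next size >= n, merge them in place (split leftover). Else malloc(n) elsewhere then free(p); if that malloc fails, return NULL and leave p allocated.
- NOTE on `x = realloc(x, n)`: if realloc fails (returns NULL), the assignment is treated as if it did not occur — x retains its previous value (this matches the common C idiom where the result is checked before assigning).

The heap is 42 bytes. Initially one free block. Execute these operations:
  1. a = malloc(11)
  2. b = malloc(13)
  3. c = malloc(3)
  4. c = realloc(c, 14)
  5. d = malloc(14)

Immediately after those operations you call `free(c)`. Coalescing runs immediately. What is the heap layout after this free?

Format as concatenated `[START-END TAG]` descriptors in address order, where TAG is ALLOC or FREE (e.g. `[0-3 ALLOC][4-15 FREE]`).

Op 1: a = malloc(11) -> a = 0; heap: [0-10 ALLOC][11-41 FREE]
Op 2: b = malloc(13) -> b = 11; heap: [0-10 ALLOC][11-23 ALLOC][24-41 FREE]
Op 3: c = malloc(3) -> c = 24; heap: [0-10 ALLOC][11-23 ALLOC][24-26 ALLOC][27-41 FREE]
Op 4: c = realloc(c, 14) -> c = 24; heap: [0-10 ALLOC][11-23 ALLOC][24-37 ALLOC][38-41 FREE]
Op 5: d = malloc(14) -> d = NULL; heap: [0-10 ALLOC][11-23 ALLOC][24-37 ALLOC][38-41 FREE]
free(c): c = 24 -> block [24-37 ALLOC]; mark free, coalesce with adjacent free neighbors -> [0-10 ALLOC][11-23 ALLOC][24-41 FREE]

Answer: [0-10 ALLOC][11-23 ALLOC][24-41 FREE]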